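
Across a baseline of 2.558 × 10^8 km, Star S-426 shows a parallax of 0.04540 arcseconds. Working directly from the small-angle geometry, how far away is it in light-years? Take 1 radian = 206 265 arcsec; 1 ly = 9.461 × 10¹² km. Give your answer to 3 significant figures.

123 ly

θ = 0.04540″ = 0.04540/206265 = 2.2011 × 10^-7 rad.
d = B/θ = (2.558 × 10^8) / (2.2011 × 10^-7) = 1.1621 × 10^15 km = (1.1621 × 10^15) / (9.461 × 10^12) ly = 122.83 ly.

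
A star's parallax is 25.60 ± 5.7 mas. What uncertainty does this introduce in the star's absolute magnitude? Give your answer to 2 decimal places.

σ_M = 0.48 mag

M = m − 5 log₁₀ d + 5 = m + 5 log₁₀ p + 5, so ∂M/∂p = 5/(p ln 10).
σ_M = (5/ln 10) · (σ_p/p) = 2.1715 × 5.7/25.60 = 2.1715 × 0.22266 = 0.48351.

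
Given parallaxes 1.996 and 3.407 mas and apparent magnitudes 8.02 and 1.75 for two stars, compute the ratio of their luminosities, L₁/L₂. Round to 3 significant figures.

L₁/L₂ = 0.00905

d₁ = 1/p₁ = 1/0.001996″ = 501 pc; d₂ = 1/p₂ = 1/0.003407″ = 293.51 pc.
M₁ = m₁ − 5 log₁₀ d₁ + 5 = 8.02 − 13.4992 + 5 = -0.4792.
M₂ = 1.75 − 12.3381 + 5 = -5.5881.
L₁/L₂ = 10^(0.4(M₂ − M₁)) = 10^(0.4 × (-5.1089)) = 10^(-2.04356) = 0.0090457.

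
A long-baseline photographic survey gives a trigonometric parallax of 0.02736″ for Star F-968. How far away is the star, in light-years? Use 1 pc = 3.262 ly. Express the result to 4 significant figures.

d = 1/p = 1/0.02736 = 36.55 pc.
In light-years: 36.55 × 3.262 = 119.23 ly.

119.2 light years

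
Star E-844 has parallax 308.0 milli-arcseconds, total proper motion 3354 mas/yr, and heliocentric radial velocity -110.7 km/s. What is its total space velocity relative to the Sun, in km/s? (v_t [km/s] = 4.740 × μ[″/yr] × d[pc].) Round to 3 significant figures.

d = 1/p = 1/0.3080″ = 3.2468 pc.
μ = 3354 mas/yr = 3.354 ″/yr.
v_t = 4.740 μ d = 4.740 × 3.354 × 3.2468 = 51.617 km/s.
v = √(v_r² + v_t²) = √((-110.7)² + 51.617²) = √14918.8 = 122.14 km/s.

122 km/s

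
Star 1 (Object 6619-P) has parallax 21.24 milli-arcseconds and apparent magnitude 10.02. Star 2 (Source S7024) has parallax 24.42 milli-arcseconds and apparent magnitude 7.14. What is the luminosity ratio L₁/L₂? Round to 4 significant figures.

L₁/L₂ = 0.09315

d₁ = 1/p₁ = 1/0.02124″ = 47.081 pc; d₂ = 1/p₂ = 1/0.02442″ = 40.95 pc.
M₁ = m₁ − 5 log₁₀ d₁ + 5 = 10.02 − 8.3642 + 5 = 6.6558.
M₂ = 7.14 − 8.0613 + 5 = 4.0787.
L₁/L₂ = 10^(0.4(M₂ − M₁)) = 10^(0.4 × (-2.5771)) = 10^(-1.03084) = 0.093145.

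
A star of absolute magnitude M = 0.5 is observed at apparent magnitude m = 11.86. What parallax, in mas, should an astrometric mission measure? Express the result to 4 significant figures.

m − M = 11.86 − 0.5 = 11.36.
d = 10^((m−M)/5 + 1) = 10^3.272 = 1870.7 pc.
p = 1/d = 1/1870.7 = 0.00053456 arcsec = 0.53456 mas.

0.5346 mas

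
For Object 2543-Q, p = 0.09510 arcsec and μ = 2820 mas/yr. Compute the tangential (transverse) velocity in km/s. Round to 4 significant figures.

140.6 km/s

d = 1/p = 1/0.09510″ = 10.515 pc.
μ = 2820 mas/yr = 2.82 ″/yr.
v_t = 4.74 × μ × d = 4.74 × 2.82 × 10.515 = 140.55 km/s.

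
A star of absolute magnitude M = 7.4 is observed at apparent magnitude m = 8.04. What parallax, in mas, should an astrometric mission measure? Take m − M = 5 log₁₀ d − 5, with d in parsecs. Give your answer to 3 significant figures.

74.5 mas

m − M = 8.04 − 7.4 = 0.64.
d = 10^((m−M)/5 + 1) = 10^1.128 = 13.428 pc.
p = 1/d = 1/13.428 = 0.074471 arcsec = 74.471 mas.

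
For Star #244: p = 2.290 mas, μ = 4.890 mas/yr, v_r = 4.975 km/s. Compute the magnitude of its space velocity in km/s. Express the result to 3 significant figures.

11.3 km/s

d = 1/p = 1/0.002290″ = 436.68 pc.
μ = 4.890 mas/yr = 0.004890 ″/yr.
v_t = 4.740 μ d = 4.740 × 0.004890 × 436.68 = 10.122 km/s.
v = √(v_r² + v_t²) = √(4.975² + 10.122²) = √127.206 = 11.279 km/s.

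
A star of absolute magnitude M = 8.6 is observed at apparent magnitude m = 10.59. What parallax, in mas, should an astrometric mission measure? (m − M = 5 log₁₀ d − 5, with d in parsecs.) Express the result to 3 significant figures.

m − M = 10.59 − 8.6 = 1.99.
d = 10^((m−M)/5 + 1) = 10^1.398 = 25.003 pc.
p = 1/d = 1/25.003 = 0.039995 arcsec = 39.995 mas.

40.0 mas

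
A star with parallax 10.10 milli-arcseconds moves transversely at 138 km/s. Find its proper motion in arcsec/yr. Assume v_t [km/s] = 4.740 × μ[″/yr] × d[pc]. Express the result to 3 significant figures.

d = 1/p = 1/0.01010″ = 99.01 pc.
μ = v_t / (4.74 d) = 138 / (4.74 × 99.01) = 138 / 469.31 = 0.29405 ″/yr.

0.294 arcsec/yr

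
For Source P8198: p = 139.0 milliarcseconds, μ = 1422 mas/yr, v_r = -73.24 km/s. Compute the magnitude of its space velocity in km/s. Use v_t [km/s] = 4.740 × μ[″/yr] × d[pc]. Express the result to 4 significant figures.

87.84 km/s

d = 1/p = 1/0.1390″ = 7.1942 pc.
μ = 1422 mas/yr = 1.422 ″/yr.
v_t = 4.740 μ d = 4.740 × 1.422 × 7.1942 = 48.491 km/s.
v = √(v_r² + v_t²) = √((-73.24)² + 48.491²) = √7715.47 = 87.838 km/s.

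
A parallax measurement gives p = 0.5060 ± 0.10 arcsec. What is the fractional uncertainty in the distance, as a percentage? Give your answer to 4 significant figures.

19.76%

For d = 1/p, |σ_d/d| = |σ_p/p|.
σ_p/p = 0.10 / 0.5060 = 0.19763 = 19.763%.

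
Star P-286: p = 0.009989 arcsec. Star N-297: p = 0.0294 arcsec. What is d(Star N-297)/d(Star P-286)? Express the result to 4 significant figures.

Since d = 1/p, d_B/d_A = p_A/p_B.
= 0.009989 / 0.0294 = 0.33976.

0.3398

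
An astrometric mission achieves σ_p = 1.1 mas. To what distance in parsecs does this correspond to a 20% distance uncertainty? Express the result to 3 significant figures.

182 pc

σ_d/d = σ_p/p, so the condition is σ_p/p ≤ 0.20, i.e. p ≥ σ_p/0.20.
p_min = 1.1/0.20 = 5.5 mas = 0.0055 arcsec.
d_max = 1/p_min = 1/0.0055 = 181.82 pc.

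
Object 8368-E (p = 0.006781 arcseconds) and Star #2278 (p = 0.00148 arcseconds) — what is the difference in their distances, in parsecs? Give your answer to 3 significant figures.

d_A = 1/0.006781″ = 147.47 pc; d_B = 1/0.001480″ = 675.68 pc.
|d_B − d_A| = |675.68 − 147.47| = 528.21 pc.

528 pc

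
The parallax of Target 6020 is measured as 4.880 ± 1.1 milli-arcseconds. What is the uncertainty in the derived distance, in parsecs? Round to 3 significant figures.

d = 1/p, so σ_d = σ_p / p².
σ_d = 0.00110 / (0.004880)² = 0.00110 / 0.000023814 = 46.191 pc.

46.2 pc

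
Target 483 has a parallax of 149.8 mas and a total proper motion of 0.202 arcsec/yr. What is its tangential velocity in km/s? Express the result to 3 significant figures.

d = 1/p = 1/0.1498″ = 6.6756 pc.
v_t = 4.74 × μ × d = 4.74 × 0.202 × 6.6756 = 6.3918 km/s.

6.39 km/s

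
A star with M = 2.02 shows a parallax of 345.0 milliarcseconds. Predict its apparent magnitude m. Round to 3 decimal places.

m = -0.669

d = 1/p = 1/0.3450″ = 2.8986 pc.
m − M = 5 log₁₀ d − 5 = 5 log₁₀(2.8986) − 5 = 2.3109 − 5 = -2.6891.
m = M + (m − M) = 2.02 + (-2.6891) = -0.669.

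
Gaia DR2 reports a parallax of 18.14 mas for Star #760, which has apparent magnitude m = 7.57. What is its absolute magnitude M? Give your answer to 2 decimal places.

M = 3.86

d = 1/p = 1/0.01814″ = 55.127 pc.
m − M = 5 log₁₀(55.127) − 5 = 8.7068 − 5 = 3.7068.
M = m − (m − M) = 7.57 − 3.7068 = 3.86.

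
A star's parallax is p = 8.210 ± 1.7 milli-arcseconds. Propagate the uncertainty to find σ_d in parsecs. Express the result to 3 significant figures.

25.2 pc

d = 1/p, so σ_d = σ_p / p².
σ_d = 0.00170 / (0.008210)² = 0.00170 / 0.000067404 = 25.221 pc.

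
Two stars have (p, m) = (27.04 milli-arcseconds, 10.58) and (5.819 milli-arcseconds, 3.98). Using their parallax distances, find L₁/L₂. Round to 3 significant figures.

d₁ = 1/p₁ = 1/0.02704″ = 36.982 pc; d₂ = 1/p₂ = 1/0.005819″ = 171.85 pc.
M₁ = m₁ − 5 log₁₀ d₁ + 5 = 10.58 − 7.8400 + 5 = 7.7400.
M₂ = 3.98 − 11.1757 + 5 = -2.1957.
L₁/L₂ = 10^(0.4(M₂ − M₁)) = 10^(0.4 × (-9.9357)) = 10^(-3.97428) = 0.0001061.

L₁/L₂ = 0.000106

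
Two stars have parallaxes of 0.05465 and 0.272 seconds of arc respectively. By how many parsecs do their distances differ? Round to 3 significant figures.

14.6 pc

d_A = 1/0.05465″ = 18.298 pc; d_B = 1/0.2720″ = 3.6765 pc.
|d_B − d_A| = |3.6765 − 18.298| = 14.622 pc.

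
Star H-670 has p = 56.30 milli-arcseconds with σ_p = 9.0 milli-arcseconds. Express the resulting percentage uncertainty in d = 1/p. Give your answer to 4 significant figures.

For d = 1/p, |σ_d/d| = |σ_p/p|.
σ_p/p = 9.0 / 56.30 = 0.15986 = 15.986%.

15.99%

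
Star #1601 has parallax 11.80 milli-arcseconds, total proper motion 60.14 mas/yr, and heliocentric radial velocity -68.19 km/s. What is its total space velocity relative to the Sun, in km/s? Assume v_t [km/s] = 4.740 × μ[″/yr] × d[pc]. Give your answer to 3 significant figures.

d = 1/p = 1/0.01180″ = 84.746 pc.
μ = 60.14 mas/yr = 0.06014 ″/yr.
v_t = 4.740 μ d = 4.740 × 0.06014 × 84.746 = 24.158 km/s.
v = √(v_r² + v_t²) = √((-68.19)² + 24.158²) = √5233.49 = 72.343 km/s.

72.3 km/s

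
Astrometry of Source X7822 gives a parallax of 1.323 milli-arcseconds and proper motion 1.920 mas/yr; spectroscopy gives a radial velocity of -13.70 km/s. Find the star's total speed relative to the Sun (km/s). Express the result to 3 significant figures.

d = 1/p = 1/0.001323″ = 755.86 pc.
μ = 1.920 mas/yr = 0.001920 ″/yr.
v_t = 4.740 μ d = 4.740 × 0.001920 × 755.86 = 6.8789 km/s.
v = √(v_r² + v_t²) = √((-13.70)² + 6.8789²) = √235.009 = 15.33 km/s.

15.3 km/s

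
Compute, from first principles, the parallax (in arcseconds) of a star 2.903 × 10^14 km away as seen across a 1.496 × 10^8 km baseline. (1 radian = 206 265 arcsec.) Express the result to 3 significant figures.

0.106 arcsec

θ ≈ B/d = (1.496 × 10^8) / (2.903 × 10^14) = 5.1533 × 10^-7 rad.
In arcseconds: 5.1533 × 10^-7 × 206265 = 0.10629″.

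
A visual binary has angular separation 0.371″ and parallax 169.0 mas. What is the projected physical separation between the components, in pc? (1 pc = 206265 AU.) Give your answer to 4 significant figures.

d = 1/p = 1/0.1690″ = 5.9172 pc.
At distance d (pc), an angle of θ arcsec spans θ·d AU: s = 0.371 × 5.9172 = 2.1953 AU.
= 2.1953 / 206265 = 1.0643 × 10^-5 pc.

1.064 × 10^-5 pc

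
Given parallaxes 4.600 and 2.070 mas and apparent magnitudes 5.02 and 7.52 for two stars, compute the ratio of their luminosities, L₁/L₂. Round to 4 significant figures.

d₁ = 1/p₁ = 1/0.004600″ = 217.39 pc; d₂ = 1/p₂ = 1/0.002070″ = 483.09 pc.
M₁ = m₁ − 5 log₁₀ d₁ + 5 = 5.02 − 11.6862 + 5 = -1.6662.
M₂ = 7.52 − 13.4201 + 5 = -0.9001.
L₁/L₂ = 10^(0.4(M₂ − M₁)) = 10^(0.4 × 0.7661) = 10^0.30644 = 2.0251.

L₁/L₂ = 2.025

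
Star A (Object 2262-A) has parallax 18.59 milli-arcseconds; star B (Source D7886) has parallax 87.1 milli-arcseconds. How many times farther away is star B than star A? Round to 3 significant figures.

0.213

Since d = 1/p, d_B/d_A = p_A/p_B.
= 18.59 / 87.1 = 0.21343.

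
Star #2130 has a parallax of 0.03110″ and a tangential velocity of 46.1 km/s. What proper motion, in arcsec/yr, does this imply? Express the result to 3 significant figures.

d = 1/p = 1/0.03110″ = 32.154 pc.
μ = v_t / (4.74 d) = 46.1 / (4.74 × 32.154) = 46.1 / 152.41 = 0.30247 ″/yr.

0.302 arcsec/yr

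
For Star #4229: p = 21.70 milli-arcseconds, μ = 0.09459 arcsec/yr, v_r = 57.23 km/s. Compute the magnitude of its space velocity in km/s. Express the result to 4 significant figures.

d = 1/p = 1/0.02170″ = 46.083 pc.
v_t = 4.740 μ d = 4.740 × 0.09459 × 46.083 = 20.662 km/s.
v = √(v_r² + v_t²) = √(57.23² + 20.662²) = √3702.19 = 60.846 km/s.

60.85 km/s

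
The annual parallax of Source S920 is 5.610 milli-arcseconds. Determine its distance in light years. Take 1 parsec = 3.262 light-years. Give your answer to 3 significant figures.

581 light years

p = 5.610 milli-arcseconds = 0.005610 arcsec.
d = 1/p = 1/0.005610 = 178.25 pc.
In light-years: 178.25 × 3.262 = 581.45 ly.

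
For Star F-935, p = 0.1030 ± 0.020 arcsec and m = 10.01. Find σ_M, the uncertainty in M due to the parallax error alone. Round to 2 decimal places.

σ_M = 0.42 mag

M = m − 5 log₁₀ d + 5 = m + 5 log₁₀ p + 5, so ∂M/∂p = 5/(p ln 10).
σ_M = (5/ln 10) · (σ_p/p) = 2.1715 × 0.020/0.1030 = 2.1715 × 0.19417 = 0.42164.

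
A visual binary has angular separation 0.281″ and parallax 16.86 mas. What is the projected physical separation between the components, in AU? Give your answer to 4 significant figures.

16.67 AU

d = 1/p = 1/0.01686″ = 59.312 pc.
At distance d (pc), an angle of θ arcsec spans θ·d AU: s = 0.281 × 59.312 = 16.667 AU.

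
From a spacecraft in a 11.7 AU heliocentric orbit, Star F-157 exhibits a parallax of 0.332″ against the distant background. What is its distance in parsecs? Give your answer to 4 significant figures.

35.24 pc

With baseline B (in AU) and parallax p (in arcsec), d = B/p parsecs.
d = 11.7 / 0.332 = 35.241 pc.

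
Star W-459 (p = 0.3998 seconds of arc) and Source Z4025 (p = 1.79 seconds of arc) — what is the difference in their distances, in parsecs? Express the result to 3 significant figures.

d_A = 1/0.3998″ = 2.5013 pc; d_B = 1/1.790″ = 0.55866 pc.
|d_B − d_A| = |0.55866 − 2.5013| = 1.9426 pc.

1.94 pc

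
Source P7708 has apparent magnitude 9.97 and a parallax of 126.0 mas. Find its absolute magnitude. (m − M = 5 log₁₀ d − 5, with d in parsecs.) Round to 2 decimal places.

M = 10.47

d = 1/p = 1/0.1260″ = 7.9365 pc.
m − M = 5 log₁₀(7.9365) − 5 = 4.4981 − 5 = -0.5019.
M = m − (m − M) = 9.97 − (-0.5019) = 10.47.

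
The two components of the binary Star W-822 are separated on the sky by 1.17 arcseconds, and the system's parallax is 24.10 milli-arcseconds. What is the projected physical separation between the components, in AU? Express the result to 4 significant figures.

d = 1/p = 1/0.02410″ = 41.494 pc.
At distance d (pc), an angle of θ arcsec spans θ·d AU: s = 1.17 × 41.494 = 48.548 AU.

48.55 AU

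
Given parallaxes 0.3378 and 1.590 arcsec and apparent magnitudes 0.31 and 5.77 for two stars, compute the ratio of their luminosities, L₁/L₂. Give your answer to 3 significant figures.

L₁/L₂ = 3380

d₁ = 1/p₁ = 1/0.3378″ = 2.9603 pc; d₂ = 1/p₂ = 1/1.590″ = 0.62893 pc.
M₁ = m₁ − 5 log₁₀ d₁ + 5 = 0.31 − 2.3567 + 5 = 2.9533.
M₂ = 5.77 − (-1.0070) + 5 = 11.7770.
L₁/L₂ = 10^(0.4(M₂ − M₁)) = 10^(0.4 × 8.8237) = 10^3.52948 = 3384.4.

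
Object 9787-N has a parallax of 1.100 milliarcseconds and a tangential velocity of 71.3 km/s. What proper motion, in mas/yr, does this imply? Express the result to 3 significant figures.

16.5 mas/yr

d = 1/p = 1/0.001100″ = 909.09 pc.
μ = v_t / (4.74 d) = 71.3 / (4.74 × 909.09) = 71.3 / 4309.1 = 0.016546 ″/yr = 16.546 mas/yr.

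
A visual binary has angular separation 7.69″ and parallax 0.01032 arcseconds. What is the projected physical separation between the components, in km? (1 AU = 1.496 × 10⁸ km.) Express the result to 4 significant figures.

1.115 × 10^11 km

d = 1/p = 1/0.01032″ = 96.899 pc.
At distance d (pc), an angle of θ arcsec spans θ·d AU: s = 7.69 × 96.899 = 745.15 AU.
= 745.15 × 1.496 × 10⁸ km = 1.1147 × 10^11 km.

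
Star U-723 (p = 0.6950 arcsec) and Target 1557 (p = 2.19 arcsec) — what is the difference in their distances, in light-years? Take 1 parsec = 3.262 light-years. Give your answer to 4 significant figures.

3.204 ly

d_A = 1/0.6950″ = 1.4388 pc; d_B = 1/2.190″ = 0.45662 pc.
|d_B − d_A| = |0.45662 − 1.4388| = 0.98218 pc = 0.98218 × 3.262 ly = 3.2039 ly.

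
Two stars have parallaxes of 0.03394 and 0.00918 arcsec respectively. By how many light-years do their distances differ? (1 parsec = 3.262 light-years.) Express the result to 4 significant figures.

d_A = 1/0.03394″ = 29.464 pc; d_B = 1/0.009180″ = 108.93 pc.
|d_B − d_A| = |108.93 − 29.464| = 79.466 pc = 79.466 × 3.262 ly = 259.22 ly.

259.2 ly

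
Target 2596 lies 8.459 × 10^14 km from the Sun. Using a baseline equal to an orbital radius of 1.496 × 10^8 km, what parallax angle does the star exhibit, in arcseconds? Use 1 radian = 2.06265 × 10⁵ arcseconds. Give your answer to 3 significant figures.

0.0365 arcsec

θ ≈ B/d = (1.496 × 10^8) / (8.459 × 10^14) = 1.7685 × 10^-7 rad.
In arcseconds: 1.7685 × 10^-7 × 206265 = 0.036478″.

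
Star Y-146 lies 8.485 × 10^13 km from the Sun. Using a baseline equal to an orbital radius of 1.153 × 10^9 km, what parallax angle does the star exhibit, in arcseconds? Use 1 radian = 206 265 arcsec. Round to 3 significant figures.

2.80 arcsec

θ ≈ B/d = (1.153 × 10^9) / (8.485 × 10^13) = 1.3589 × 10^-5 rad.
In arcseconds: 1.3589 × 10^-5 × 206265 = 2.8029″.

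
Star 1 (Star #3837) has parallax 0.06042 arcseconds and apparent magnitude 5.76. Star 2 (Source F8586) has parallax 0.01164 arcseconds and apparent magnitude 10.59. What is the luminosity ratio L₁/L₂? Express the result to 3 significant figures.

d₁ = 1/p₁ = 1/0.06042″ = 16.551 pc; d₂ = 1/p₂ = 1/0.01164″ = 85.911 pc.
M₁ = m₁ − 5 log₁₀ d₁ + 5 = 5.76 − 6.0941 + 5 = 4.6659.
M₂ = 10.59 − 9.6702 + 5 = 5.9198.
L₁/L₂ = 10^(0.4(M₂ − M₁)) = 10^(0.4 × 1.2539) = 10^0.50156 = 3.1737.

L₁/L₂ = 3.17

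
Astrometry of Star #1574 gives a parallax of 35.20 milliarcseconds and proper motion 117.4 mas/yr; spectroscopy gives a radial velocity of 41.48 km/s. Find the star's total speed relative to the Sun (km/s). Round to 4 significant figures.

44.39 km/s

d = 1/p = 1/0.03520″ = 28.409 pc.
μ = 117.4 mas/yr = 0.1174 ″/yr.
v_t = 4.740 μ d = 4.740 × 0.1174 × 28.409 = 15.809 km/s.
v = √(v_r² + v_t²) = √(41.48² + 15.809²) = √1970.51 = 44.39 km/s.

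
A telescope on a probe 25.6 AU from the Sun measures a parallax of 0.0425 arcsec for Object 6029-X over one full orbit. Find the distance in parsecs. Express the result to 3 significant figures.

602 pc

With baseline B (in AU) and parallax p (in arcsec), d = B/p parsecs.
d = 25.6 / 0.0425 = 602.35 pc.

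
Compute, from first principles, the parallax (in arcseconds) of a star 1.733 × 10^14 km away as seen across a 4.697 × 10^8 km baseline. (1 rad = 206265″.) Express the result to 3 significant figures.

θ ≈ B/d = (4.697 × 10^8) / (1.733 × 10^14) = 2.7103 × 10^-6 rad.
In arcseconds: 2.7103 × 10^-6 × 206265 = 0.55904″.

0.559 arcsec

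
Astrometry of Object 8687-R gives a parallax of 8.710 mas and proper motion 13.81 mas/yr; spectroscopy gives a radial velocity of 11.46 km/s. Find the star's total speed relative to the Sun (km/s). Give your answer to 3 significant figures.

d = 1/p = 1/0.008710″ = 114.81 pc.
μ = 13.81 mas/yr = 0.01381 ″/yr.
v_t = 4.740 μ d = 4.740 × 0.01381 × 114.81 = 7.5154 km/s.
v = √(v_r² + v_t²) = √(11.46² + 7.5154²) = √187.813 = 13.704 km/s.

13.7 km/s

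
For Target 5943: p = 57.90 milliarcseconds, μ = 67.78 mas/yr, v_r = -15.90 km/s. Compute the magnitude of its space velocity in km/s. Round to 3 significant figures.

d = 1/p = 1/0.05790″ = 17.271 pc.
μ = 67.78 mas/yr = 0.06778 ″/yr.
v_t = 4.740 μ d = 4.740 × 0.06778 × 17.271 = 5.5488 km/s.
v = √(v_r² + v_t²) = √((-15.90)² + 5.5488²) = √283.599 = 16.84 km/s.

16.8 km/s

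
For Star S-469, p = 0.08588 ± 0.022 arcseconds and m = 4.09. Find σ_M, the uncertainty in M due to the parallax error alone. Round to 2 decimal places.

M = m − 5 log₁₀ d + 5 = m + 5 log₁₀ p + 5, so ∂M/∂p = 5/(p ln 10).
σ_M = (5/ln 10) · (σ_p/p) = 2.1715 × 0.022/0.08588 = 2.1715 × 0.25617 = 0.55627.

σ_M = 0.56 mag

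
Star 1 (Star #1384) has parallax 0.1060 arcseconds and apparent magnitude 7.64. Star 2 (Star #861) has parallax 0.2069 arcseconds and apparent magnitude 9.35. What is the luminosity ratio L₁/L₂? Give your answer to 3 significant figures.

d₁ = 1/p₁ = 1/0.1060″ = 9.434 pc; d₂ = 1/p₂ = 1/0.2069″ = 4.8333 pc.
M₁ = m₁ − 5 log₁₀ d₁ + 5 = 7.64 − 4.8735 + 5 = 7.7665.
M₂ = 9.35 − 3.4212 + 5 = 10.9288.
L₁/L₂ = 10^(0.4(M₂ − M₁)) = 10^(0.4 × 3.1623) = 10^1.26492 = 18.404.

L₁/L₂ = 18.4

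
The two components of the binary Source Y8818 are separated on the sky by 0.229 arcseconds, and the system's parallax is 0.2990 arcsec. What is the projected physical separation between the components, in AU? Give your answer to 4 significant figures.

d = 1/p = 1/0.2990″ = 3.3445 pc.
At distance d (pc), an angle of θ arcsec spans θ·d AU: s = 0.229 × 3.3445 = 0.76589 AU.

0.7659 AU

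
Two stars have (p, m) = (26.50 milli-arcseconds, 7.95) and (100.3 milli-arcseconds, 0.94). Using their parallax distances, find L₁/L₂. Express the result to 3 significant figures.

L₁/L₂ = 0.0225

d₁ = 1/p₁ = 1/0.02650″ = 37.736 pc; d₂ = 1/p₂ = 1/0.1003″ = 9.9701 pc.
M₁ = m₁ − 5 log₁₀ d₁ + 5 = 7.95 − 7.8838 + 5 = 5.0662.
M₂ = 0.94 − 4.9935 + 5 = 0.9465.
L₁/L₂ = 10^(0.4(M₂ − M₁)) = 10^(0.4 × (-4.1197)) = 10^(-1.64788) = 0.022497.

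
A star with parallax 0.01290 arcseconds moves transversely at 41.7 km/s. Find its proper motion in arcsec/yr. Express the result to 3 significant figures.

d = 1/p = 1/0.01290″ = 77.519 pc.
μ = v_t / (4.74 d) = 41.7 / (4.74 × 77.519) = 41.7 / 367.44 = 0.11349 ″/yr.

0.113 arcsec/yr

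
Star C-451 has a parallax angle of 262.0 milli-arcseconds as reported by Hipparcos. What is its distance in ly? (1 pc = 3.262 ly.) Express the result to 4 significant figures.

12.45 ly

p = 262.0 milli-arcseconds = 0.2620 arcsec.
d = 1/p = 1/0.2620 = 3.8168 pc.
In light-years: 3.8168 × 3.262 = 12.45 ly.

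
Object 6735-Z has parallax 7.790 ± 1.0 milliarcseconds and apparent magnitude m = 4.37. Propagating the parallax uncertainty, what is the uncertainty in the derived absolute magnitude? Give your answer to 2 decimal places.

M = m − 5 log₁₀ d + 5 = m + 5 log₁₀ p + 5, so ∂M/∂p = 5/(p ln 10).
σ_M = (5/ln 10) · (σ_p/p) = 2.1715 × 1.0/7.790 = 2.1715 × 0.12837 = 0.27876.

σ_M = 0.28 mag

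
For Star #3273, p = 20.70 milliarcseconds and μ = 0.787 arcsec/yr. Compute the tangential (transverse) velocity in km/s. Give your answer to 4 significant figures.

180.2 km/s

d = 1/p = 1/0.02070″ = 48.309 pc.
v_t = 4.74 × μ × d = 4.74 × 0.787 × 48.309 = 180.21 km/s.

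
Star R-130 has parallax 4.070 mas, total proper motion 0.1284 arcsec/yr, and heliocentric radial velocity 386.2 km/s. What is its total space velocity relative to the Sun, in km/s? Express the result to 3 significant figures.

414 km/s

d = 1/p = 1/0.004070″ = 245.7 pc.
v_t = 4.740 μ d = 4.740 × 0.1284 × 245.7 = 149.54 km/s.
v = √(v_r² + v_t²) = √(386.2² + 149.54²) = √171513 = 414.14 km/s.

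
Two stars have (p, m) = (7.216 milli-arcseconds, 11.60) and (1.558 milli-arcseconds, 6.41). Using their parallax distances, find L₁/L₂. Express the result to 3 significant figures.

L₁/L₂ = 0.000391

d₁ = 1/p₁ = 1/0.007216″ = 138.58 pc; d₂ = 1/p₂ = 1/0.001558″ = 641.85 pc.
M₁ = m₁ − 5 log₁₀ d₁ + 5 = 11.60 − 10.7085 + 5 = 5.8915.
M₂ = 6.41 − 14.0372 + 5 = -2.6272.
L₁/L₂ = 10^(0.4(M₂ − M₁)) = 10^(0.4 × (-8.5187)) = 10^(-3.40748) = 0.00039131.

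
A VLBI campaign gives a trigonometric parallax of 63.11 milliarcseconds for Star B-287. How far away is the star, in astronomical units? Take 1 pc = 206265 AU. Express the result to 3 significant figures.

3.27 × 10^6 AU

p = 63.11 milliarcseconds = 0.06311 arcsec.
d = 1/p = 1/0.06311 = 15.845 pc.
In AU: 15.845 × 206265 = 3.2683 × 10^6 AU.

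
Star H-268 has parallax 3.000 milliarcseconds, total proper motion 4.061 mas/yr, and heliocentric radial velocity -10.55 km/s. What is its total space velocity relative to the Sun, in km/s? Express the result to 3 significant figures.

d = 1/p = 1/0.003000″ = 333.33 pc.
μ = 4.061 mas/yr = 0.004061 ″/yr.
v_t = 4.740 μ d = 4.740 × 0.004061 × 333.33 = 6.4163 km/s.
v = √(v_r² + v_t²) = √((-10.55)² + 6.4163²) = √152.471 = 12.348 km/s.

12.3 km/s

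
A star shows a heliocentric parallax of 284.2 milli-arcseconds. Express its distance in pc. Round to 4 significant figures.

3.519 pc

p = 284.2 milli-arcseconds = 0.2842 arcsec.
d = 1/p = 1/0.2842 = 3.5186 pc.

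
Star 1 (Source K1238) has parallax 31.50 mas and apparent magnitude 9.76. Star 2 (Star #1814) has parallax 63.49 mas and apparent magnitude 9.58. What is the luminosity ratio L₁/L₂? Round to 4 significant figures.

L₁/L₂ = 3.442

d₁ = 1/p₁ = 1/0.03150″ = 31.746 pc; d₂ = 1/p₂ = 1/0.06349″ = 15.751 pc.
M₁ = m₁ − 5 log₁₀ d₁ + 5 = 9.76 − 7.5084 + 5 = 7.2516.
M₂ = 9.58 − 5.9865 + 5 = 8.5935.
L₁/L₂ = 10^(0.4(M₂ − M₁)) = 10^(0.4 × 1.3419) = 10^0.53676 = 3.4416.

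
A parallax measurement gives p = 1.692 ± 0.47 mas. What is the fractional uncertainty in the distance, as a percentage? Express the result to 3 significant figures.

For d = 1/p, |σ_d/d| = |σ_p/p|.
σ_p/p = 0.47 / 1.692 = 0.27778 = 27.778%.

27.8%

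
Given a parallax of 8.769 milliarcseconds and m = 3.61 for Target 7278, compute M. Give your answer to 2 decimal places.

M = -1.68

d = 1/p = 1/0.008769″ = 114.04 pc.
m − M = 5 log₁₀(114.04) − 5 = 10.2853 − 5 = 5.2853.
M = m − (m − M) = 3.61 − 5.2853 = -1.68.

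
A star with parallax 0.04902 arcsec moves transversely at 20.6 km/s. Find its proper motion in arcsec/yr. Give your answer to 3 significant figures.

d = 1/p = 1/0.04902″ = 20.4 pc.
μ = v_t / (4.74 d) = 20.6 / (4.74 × 20.4) = 20.6 / 96.696 = 0.21304 ″/yr.

0.213 arcsec/yr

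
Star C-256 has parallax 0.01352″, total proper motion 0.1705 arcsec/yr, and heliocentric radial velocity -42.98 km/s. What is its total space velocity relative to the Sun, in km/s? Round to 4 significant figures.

d = 1/p = 1/0.01352″ = 73.964 pc.
v_t = 4.740 μ d = 4.740 × 0.1705 × 73.964 = 59.775 km/s.
v = √(v_r² + v_t²) = √((-42.98)² + 59.775²) = √5420.33 = 73.623 km/s.

73.62 km/s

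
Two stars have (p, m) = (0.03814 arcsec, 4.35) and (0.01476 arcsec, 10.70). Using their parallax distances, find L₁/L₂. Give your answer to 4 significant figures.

d₁ = 1/p₁ = 1/0.03814″ = 26.219 pc; d₂ = 1/p₂ = 1/0.01476″ = 67.751 pc.
M₁ = m₁ − 5 log₁₀ d₁ + 5 = 4.35 − 7.0931 + 5 = 2.2569.
M₂ = 10.70 − 9.1546 + 5 = 6.5454.
L₁/L₂ = 10^(0.4(M₂ − M₁)) = 10^(0.4 × 4.2885) = 10^1.71540 = 51.928.

L₁/L₂ = 51.93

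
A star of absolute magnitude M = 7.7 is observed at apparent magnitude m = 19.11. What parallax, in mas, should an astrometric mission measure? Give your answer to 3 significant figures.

m − M = 19.11 − 7.7 = 11.41.
d = 10^((m−M)/5 + 1) = 10^3.282 = 1914.3 pc.
p = 1/d = 1/1914.3 = 0.00052238 arcsec = 0.52238 mas.

0.522 mas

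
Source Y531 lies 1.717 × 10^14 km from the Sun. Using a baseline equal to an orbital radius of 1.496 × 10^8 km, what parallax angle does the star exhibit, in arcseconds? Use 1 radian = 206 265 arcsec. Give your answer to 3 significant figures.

θ ≈ B/d = (1.496 × 10^8) / (1.717 × 10^14) = 8.7129 × 10^-7 rad.
In arcseconds: 8.7129 × 10^-7 × 206265 = 0.17972″.

0.180 arcsec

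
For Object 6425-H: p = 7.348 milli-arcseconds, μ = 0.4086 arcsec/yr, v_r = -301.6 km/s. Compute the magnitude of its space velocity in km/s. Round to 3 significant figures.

d = 1/p = 1/0.007348″ = 136.09 pc.
v_t = 4.740 μ d = 4.740 × 0.4086 × 136.09 = 263.57 km/s.
v = √(v_r² + v_t²) = √((-301.6)² + 263.57²) = √160432 = 400.54 km/s.

401 km/s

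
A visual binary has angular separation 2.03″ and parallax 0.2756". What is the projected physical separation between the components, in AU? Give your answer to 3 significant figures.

d = 1/p = 1/0.2756″ = 3.6284 pc.
At distance d (pc), an angle of θ arcsec spans θ·d AU: s = 2.03 × 3.6284 = 7.3657 AU.

7.37 AU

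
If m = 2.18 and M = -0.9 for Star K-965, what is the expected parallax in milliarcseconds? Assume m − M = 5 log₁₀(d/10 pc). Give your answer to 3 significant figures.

m − M = 2.18 − (-0.9) = 3.08.
d = 10^((m−M)/5 + 1) = 10^1.616 = 41.305 pc.
p = 1/d = 1/41.305 = 0.02421 arcsec = 24.21 mas.

24.2 mas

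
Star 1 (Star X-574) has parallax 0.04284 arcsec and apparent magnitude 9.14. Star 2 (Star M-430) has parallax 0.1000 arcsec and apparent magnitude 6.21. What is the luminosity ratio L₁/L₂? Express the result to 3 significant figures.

d₁ = 1/p₁ = 1/0.04284″ = 23.343 pc; d₂ = 1/p₂ = 1/0.1000″ = 10 pc.
M₁ = m₁ − 5 log₁₀ d₁ + 5 = 9.14 − 6.8408 + 5 = 7.2992.
M₂ = 6.21 − 5.0000 + 5 = 6.2100.
L₁/L₂ = 10^(0.4(M₂ − M₁)) = 10^(0.4 × (-1.0892)) = 10^(-0.43568) = 0.36671.

L₁/L₂ = 0.367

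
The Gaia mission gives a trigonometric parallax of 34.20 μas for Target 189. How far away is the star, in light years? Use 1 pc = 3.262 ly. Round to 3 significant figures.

95400 light years

p = 34.20 μas = 0.00003420 arcsec.
d = 1/p = 1/0.00003420 = 29240 pc.
In light-years: 29240 × 3.262 = 95381 ly.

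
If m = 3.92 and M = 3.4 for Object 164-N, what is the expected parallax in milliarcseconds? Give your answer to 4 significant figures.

78.70 mas

m − M = 3.92 − 3.4 = 0.52.
d = 10^((m−M)/5 + 1) = 10^1.104 = 12.706 pc.
p = 1/d = 1/12.706 = 0.078703 arcsec = 78.703 mas.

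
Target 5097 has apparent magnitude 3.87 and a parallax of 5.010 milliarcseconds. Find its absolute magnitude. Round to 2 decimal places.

d = 1/p = 1/0.005010″ = 199.6 pc.
m − M = 5 log₁₀(199.6) − 5 = 11.5008 − 5 = 6.5008.
M = m − (m − M) = 3.87 − 6.5008 = -2.63.

M = -2.63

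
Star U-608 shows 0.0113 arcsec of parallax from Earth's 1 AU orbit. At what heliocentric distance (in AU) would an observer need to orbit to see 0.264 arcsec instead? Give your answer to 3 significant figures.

Parallax scales linearly with baseline: p ∝ B, so B = p_target / p_Earth × 1 AU.
B = 0.264 / 0.0113 = 23.363 AU.

23.4 AU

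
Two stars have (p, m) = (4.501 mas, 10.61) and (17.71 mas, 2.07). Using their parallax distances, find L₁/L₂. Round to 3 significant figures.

L₁/L₂ = 0.00594

d₁ = 1/p₁ = 1/0.004501″ = 222.17 pc; d₂ = 1/p₂ = 1/0.01771″ = 56.465 pc.
M₁ = m₁ − 5 log₁₀ d₁ + 5 = 10.61 − 11.7334 + 5 = 3.8766.
M₂ = 2.07 − 8.7589 + 5 = -1.6889.
L₁/L₂ = 10^(0.4(M₂ − M₁)) = 10^(0.4 × (-5.5655)) = 10^(-2.22620) = 0.0059402.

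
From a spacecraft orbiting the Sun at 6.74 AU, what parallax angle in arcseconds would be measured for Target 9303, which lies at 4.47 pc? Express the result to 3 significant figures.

p (arcsec) = B (AU) / d (pc).
p = 6.74 / 4.47 = 1.5078 arcsec.

1.51 arcsec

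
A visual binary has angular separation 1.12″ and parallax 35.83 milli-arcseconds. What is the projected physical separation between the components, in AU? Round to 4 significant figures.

d = 1/p = 1/0.03583″ = 27.91 pc.
At distance d (pc), an angle of θ arcsec spans θ·d AU: s = 1.12 × 27.91 = 31.259 AU.

31.26 AU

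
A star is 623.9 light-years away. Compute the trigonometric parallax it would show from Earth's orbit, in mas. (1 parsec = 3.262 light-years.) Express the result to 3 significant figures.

d = 623.9 ly ÷ 3.262 = 191.26 pc.
p = 1/d = 1/191.26 = 0.0052285 arcsec.
= 0.0052285 × 1000 = 5.2285 mas.

5.23 mas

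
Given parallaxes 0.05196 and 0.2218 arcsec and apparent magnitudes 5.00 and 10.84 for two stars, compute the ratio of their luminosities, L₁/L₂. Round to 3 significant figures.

d₁ = 1/p₁ = 1/0.05196″ = 19.246 pc; d₂ = 1/p₂ = 1/0.2218″ = 4.5086 pc.
M₁ = m₁ − 5 log₁₀ d₁ + 5 = 5.00 − 6.4217 + 5 = 3.5783.
M₂ = 10.84 − 3.2702 + 5 = 12.5698.
L₁/L₂ = 10^(0.4(M₂ − M₁)) = 10^(0.4 × 8.9915) = 10^3.59660 = 3950.

L₁/L₂ = 3950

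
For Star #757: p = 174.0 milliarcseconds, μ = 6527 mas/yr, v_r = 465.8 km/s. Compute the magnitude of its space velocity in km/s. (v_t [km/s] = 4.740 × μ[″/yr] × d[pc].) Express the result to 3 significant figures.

499 km/s

d = 1/p = 1/0.1740″ = 5.7471 pc.
μ = 6527 mas/yr = 6.527 ″/yr.
v_t = 4.740 μ d = 4.740 × 6.527 × 5.7471 = 177.8 km/s.
v = √(v_r² + v_t²) = √(465.8² + 177.8²) = √248582 = 498.58 km/s.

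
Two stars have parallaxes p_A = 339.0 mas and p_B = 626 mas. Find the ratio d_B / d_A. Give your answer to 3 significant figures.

Since d = 1/p, d_B/d_A = p_A/p_B.
= 339.0 / 626 = 0.54153.

0.542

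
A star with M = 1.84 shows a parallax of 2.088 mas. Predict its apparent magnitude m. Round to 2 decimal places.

m = 10.24

d = 1/p = 1/0.002088″ = 478.93 pc.
m − M = 5 log₁₀ d − 5 = 5 log₁₀(478.93) − 5 = 13.4014 − 5 = 8.4014.
m = M + (m − M) = 1.84 + 8.4014 = 10.24.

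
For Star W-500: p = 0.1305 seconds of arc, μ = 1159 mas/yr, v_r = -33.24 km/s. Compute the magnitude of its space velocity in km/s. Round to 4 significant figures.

53.64 km/s

d = 1/p = 1/0.1305″ = 7.6628 pc.
μ = 1159 mas/yr = 1.159 ″/yr.
v_t = 4.740 μ d = 4.740 × 1.159 × 7.6628 = 42.097 km/s.
v = √(v_r² + v_t²) = √((-33.24)² + 42.097²) = √2877.06 = 53.638 km/s.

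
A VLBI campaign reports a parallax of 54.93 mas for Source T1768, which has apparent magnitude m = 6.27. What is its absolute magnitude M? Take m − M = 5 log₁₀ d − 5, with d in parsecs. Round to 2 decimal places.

M = 4.97

d = 1/p = 1/0.05493″ = 18.205 pc.
m − M = 5 log₁₀(18.205) − 5 = 6.3010 − 5 = 1.3010.
M = m − (m − M) = 6.27 − 1.3010 = 4.97.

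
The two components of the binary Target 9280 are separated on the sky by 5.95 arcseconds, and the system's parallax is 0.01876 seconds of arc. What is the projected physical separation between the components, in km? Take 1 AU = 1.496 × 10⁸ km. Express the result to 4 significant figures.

d = 1/p = 1/0.01876″ = 53.305 pc.
At distance d (pc), an angle of θ arcsec spans θ·d AU: s = 5.95 × 53.305 = 317.16 AU.
= 317.16 × 1.496 × 10⁸ km = 4.7447 × 10^10 km.

4.745 × 10^10 km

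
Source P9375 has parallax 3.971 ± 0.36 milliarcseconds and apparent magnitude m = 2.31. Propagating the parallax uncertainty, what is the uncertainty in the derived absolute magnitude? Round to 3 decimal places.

M = m − 5 log₁₀ d + 5 = m + 5 log₁₀ p + 5, so ∂M/∂p = 5/(p ln 10).
σ_M = (5/ln 10) · (σ_p/p) = 2.1715 × 0.36/3.971 = 2.1715 × 0.090657 = 0.19686.

σ_M = 0.197 mag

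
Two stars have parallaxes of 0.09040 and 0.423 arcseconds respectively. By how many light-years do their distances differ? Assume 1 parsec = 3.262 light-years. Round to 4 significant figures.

d_A = 1/0.09040″ = 11.062 pc; d_B = 1/0.4230″ = 2.3641 pc.
|d_B − d_A| = |2.3641 − 11.062| = 8.6979 pc = 8.6979 × 3.262 ly = 28.373 ly.

28.37 ly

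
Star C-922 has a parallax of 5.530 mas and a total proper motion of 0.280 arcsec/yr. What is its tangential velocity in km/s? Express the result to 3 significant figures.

d = 1/p = 1/0.005530″ = 180.83 pc.
v_t = 4.74 × μ × d = 4.74 × 0.280 × 180.83 = 240 km/s.

240 km/s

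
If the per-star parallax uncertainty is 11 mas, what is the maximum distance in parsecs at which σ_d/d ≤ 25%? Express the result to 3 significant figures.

22.7 pc

σ_d/d = σ_p/p, so the condition is σ_p/p ≤ 0.25, i.e. p ≥ σ_p/0.25.
p_min = 11/0.25 = 44 mas = 0.044 arcsec.
d_max = 1/p_min = 1/0.044 = 22.727 pc.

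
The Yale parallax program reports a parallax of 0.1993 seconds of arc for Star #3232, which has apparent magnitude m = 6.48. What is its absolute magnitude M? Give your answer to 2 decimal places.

M = 7.98

d = 1/p = 1/0.1993″ = 5.0176 pc.
m − M = 5 log₁₀(5.0176) − 5 = 3.5025 − 5 = -1.4975.
M = m − (m − M) = 6.48 − (-1.4975) = 7.98.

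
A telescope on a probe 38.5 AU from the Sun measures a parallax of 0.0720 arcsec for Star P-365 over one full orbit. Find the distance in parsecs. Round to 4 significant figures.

534.7 pc

With baseline B (in AU) and parallax p (in arcsec), d = B/p parsecs.
d = 38.5 / 0.0720 = 534.72 pc.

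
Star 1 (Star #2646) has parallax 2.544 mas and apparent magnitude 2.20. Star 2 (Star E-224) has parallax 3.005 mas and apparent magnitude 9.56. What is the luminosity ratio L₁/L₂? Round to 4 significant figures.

d₁ = 1/p₁ = 1/0.002544″ = 393.08 pc; d₂ = 1/p₂ = 1/0.003005″ = 332.78 pc.
M₁ = m₁ − 5 log₁₀ d₁ + 5 = 2.20 − 12.9724 + 5 = -5.7724.
M₂ = 9.56 − 12.6108 + 5 = 1.9492.
L₁/L₂ = 10^(0.4(M₂ − M₁)) = 10^(0.4 × 7.7216) = 10^3.08864 = 1226.4.

L₁/L₂ = 1226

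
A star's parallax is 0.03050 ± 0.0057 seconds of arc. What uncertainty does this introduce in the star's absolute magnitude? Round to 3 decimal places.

M = m − 5 log₁₀ d + 5 = m + 5 log₁₀ p + 5, so ∂M/∂p = 5/(p ln 10).
σ_M = (5/ln 10) · (σ_p/p) = 2.1715 × 0.0057/0.03050 = 2.1715 × 0.18689 = 0.40583.

σ_M = 0.406 mag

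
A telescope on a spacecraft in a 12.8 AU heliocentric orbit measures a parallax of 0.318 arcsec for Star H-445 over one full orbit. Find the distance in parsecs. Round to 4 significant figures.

40.25 pc

With baseline B (in AU) and parallax p (in arcsec), d = B/p parsecs.
d = 12.8 / 0.318 = 40.252 pc.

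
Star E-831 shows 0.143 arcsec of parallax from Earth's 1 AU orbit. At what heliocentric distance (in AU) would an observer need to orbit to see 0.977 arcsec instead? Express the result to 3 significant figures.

6.83 AU

Parallax scales linearly with baseline: p ∝ B, so B = p_target / p_Earth × 1 AU.
B = 0.977 / 0.143 = 6.8322 AU.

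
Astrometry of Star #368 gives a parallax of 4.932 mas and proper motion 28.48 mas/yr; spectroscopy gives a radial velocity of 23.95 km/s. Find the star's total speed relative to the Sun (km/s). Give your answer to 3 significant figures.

d = 1/p = 1/0.004932″ = 202.76 pc.
μ = 28.48 mas/yr = 0.02848 ″/yr.
v_t = 4.740 μ d = 4.740 × 0.02848 × 202.76 = 27.372 km/s.
v = √(v_r² + v_t²) = √(23.95² + 27.372²) = √1322.83 = 36.371 km/s.

36.4 km/s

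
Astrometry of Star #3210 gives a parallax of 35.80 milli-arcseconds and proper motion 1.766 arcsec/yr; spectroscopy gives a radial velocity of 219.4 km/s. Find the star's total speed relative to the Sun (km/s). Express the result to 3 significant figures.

321 km/s

d = 1/p = 1/0.03580″ = 27.933 pc.
v_t = 4.740 μ d = 4.740 × 1.766 × 27.933 = 233.82 km/s.
v = √(v_r² + v_t²) = √(219.4² + 233.82²) = √102808 = 320.64 km/s.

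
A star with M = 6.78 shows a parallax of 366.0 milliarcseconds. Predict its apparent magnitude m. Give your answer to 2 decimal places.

d = 1/p = 1/0.3660″ = 2.7322 pc.
m − M = 5 log₁₀ d − 5 = 5 log₁₀(2.7322) − 5 = 2.1826 − 5 = -2.8174.
m = M + (m − M) = 6.78 + (-2.8174) = 3.96.

m = 3.96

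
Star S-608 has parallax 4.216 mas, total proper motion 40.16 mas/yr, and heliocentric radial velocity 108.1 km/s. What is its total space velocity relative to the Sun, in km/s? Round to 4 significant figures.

d = 1/p = 1/0.004216″ = 237.19 pc.
μ = 40.16 mas/yr = 0.04016 ″/yr.
v_t = 4.740 μ d = 4.740 × 0.04016 × 237.19 = 45.151 km/s.
v = √(v_r² + v_t²) = √(108.1² + 45.151²) = √13724.2 = 117.15 km/s.

117.2 km/s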